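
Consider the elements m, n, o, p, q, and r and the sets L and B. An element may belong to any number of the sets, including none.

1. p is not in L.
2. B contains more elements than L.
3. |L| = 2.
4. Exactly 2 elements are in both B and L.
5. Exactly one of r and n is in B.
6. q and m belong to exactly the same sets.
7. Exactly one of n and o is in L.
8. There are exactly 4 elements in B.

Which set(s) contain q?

From (1): p ∉ L.
Suppose q ∈ L: no assignment then satisfies all the clues, so q ∉ L.

q: B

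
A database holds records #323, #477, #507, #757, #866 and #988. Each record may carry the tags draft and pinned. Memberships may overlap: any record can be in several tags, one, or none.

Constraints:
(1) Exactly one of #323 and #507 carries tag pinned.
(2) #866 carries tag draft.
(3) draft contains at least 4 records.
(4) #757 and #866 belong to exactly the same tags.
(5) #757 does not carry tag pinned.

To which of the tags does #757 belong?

#757: draft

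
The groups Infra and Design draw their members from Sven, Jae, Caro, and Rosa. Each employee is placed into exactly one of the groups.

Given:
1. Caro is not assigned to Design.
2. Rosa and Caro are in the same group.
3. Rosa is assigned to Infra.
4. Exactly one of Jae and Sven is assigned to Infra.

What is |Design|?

1

From (1): Caro ∉ Design.
From (3): Rosa ∈ Infra.
(2): Caro matches Rosa: Caro ∈ Infra.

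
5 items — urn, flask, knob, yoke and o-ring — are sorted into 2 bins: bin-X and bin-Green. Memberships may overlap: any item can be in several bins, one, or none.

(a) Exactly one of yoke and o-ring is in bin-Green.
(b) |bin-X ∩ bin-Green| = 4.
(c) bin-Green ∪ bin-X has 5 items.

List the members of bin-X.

bin-X = {flask, knob, o-ring, urn, yoke}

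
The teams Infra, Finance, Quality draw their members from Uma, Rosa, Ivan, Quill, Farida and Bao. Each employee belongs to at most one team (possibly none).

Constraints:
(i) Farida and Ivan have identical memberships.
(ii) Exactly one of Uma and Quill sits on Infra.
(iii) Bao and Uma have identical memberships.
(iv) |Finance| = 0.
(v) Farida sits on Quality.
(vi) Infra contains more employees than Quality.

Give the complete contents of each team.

Infra = {Bao, Rosa, Uma}; Finance = {}; Quality = {Farida, Ivan}

From (v): Farida ∈ Quality.
(i): Ivan matches Farida: Ivan ∉ Infra.
(i): Ivan matches Farida: Ivan ∉ Finance.
(i): Ivan matches Farida: Ivan ∈ Quality.
(iv): Finance already has 0, so the rest are out.
Suppose Uma ∉ Infra: no assignment then satisfies all the clues, so Uma ∈ Infra.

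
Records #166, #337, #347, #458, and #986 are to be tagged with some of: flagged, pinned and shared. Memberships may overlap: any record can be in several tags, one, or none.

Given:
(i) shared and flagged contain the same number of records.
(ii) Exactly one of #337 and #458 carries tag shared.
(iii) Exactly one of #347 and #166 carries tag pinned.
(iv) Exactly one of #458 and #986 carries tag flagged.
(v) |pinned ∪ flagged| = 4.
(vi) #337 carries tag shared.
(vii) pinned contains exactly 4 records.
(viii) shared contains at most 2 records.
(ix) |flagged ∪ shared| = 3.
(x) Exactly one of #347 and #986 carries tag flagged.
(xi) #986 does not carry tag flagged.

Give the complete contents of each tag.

flagged = {#347, #458}; pinned = {#337, #347, #458, #986}; shared = {#337, #347}

From (vi): #337 ∈ shared.
From (xi): #986 ∉ flagged.
(ii) (exactly one): #458 ∉ shared.
(iv) (exactly one): #458 ∈ flagged.
(x) (exactly one): #347 ∈ flagged.
Suppose #166 ∈ flagged: no assignment then satisfies all the clues, so #166 ∉ flagged.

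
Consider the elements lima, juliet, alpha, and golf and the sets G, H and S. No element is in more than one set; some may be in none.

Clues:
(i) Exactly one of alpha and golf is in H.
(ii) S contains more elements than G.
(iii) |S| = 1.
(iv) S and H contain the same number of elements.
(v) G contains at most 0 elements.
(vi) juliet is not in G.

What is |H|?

1

From (vi): juliet ∉ G.
(v): G already has 0, so the rest are out.
Suppose lima ∈ H: no assignment then satisfies all the clues, so lima ∉ H.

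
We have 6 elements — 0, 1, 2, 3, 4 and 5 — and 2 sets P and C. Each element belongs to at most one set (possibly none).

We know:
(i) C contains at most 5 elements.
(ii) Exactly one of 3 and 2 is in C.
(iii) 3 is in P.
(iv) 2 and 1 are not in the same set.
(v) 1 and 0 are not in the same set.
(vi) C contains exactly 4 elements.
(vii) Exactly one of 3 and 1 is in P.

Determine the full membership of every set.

From (iii): 3 ∈ P.
(ii) (exactly one): 2 ∈ C.
(iv): 1 ∉ C.
(vi): only 4 candidates remain for C, so all are in.
(vii) (exactly one): 1 ∉ P.

P = {3}; C = {0, 2, 4, 5}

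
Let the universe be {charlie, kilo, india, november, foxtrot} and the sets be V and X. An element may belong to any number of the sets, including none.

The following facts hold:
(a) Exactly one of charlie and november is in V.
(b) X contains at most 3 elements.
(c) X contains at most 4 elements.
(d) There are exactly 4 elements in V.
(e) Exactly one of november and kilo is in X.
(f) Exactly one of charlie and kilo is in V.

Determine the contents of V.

V = {foxtrot, india, kilo, november}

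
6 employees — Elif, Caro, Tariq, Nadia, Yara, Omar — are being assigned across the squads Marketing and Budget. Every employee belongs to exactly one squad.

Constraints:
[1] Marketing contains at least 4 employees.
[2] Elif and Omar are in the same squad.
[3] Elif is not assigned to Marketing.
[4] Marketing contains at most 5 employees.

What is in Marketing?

From (3): Elif ∉ Marketing.
(2): Omar matches Elif: Omar ∉ Marketing.
Only one squad left: Elif ∈ Budget.
Only one squad left: Omar ∈ Budget.
(1): only 4 candidates remain for Marketing, so all are in.

Marketing = {Caro, Nadia, Tariq, Yara}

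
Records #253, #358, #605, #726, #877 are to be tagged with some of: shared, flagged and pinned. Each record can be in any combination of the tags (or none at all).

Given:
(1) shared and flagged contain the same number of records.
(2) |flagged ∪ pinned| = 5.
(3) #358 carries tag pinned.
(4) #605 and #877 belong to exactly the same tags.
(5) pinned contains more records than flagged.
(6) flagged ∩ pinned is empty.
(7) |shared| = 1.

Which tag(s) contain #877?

#877: pinned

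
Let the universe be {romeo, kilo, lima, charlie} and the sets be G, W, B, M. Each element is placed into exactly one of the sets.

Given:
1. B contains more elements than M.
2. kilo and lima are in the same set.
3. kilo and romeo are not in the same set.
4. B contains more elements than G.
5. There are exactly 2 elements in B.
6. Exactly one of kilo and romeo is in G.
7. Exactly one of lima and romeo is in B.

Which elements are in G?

G = {romeo}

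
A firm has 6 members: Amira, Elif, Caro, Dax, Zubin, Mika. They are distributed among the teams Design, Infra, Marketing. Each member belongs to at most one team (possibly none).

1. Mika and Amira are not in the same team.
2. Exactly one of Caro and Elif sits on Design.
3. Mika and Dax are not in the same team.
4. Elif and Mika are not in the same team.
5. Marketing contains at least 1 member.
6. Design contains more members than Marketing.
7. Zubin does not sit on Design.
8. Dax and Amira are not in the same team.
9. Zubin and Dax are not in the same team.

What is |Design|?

2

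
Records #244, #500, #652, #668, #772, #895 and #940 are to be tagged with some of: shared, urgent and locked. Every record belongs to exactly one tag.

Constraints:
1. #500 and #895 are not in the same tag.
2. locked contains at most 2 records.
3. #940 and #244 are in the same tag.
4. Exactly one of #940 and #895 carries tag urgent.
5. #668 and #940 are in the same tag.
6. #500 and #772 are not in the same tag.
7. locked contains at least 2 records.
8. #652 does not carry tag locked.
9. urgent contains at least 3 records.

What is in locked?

locked = {#772, #895}

From (8): #652 ∉ locked.
Suppose #244 ∈ locked: no assignment then satisfies all the clues, so #244 ∉ locked.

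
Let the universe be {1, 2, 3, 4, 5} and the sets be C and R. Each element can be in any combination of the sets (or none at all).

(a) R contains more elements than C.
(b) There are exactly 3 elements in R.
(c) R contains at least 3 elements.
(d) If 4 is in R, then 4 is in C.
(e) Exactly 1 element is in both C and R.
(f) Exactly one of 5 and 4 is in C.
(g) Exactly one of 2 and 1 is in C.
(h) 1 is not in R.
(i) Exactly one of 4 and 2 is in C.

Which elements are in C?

C = {1, 4}

From (h): 1 ∉ R.
Suppose 1 ∉ C: no assignment then satisfies all the clues, so 1 ∈ C.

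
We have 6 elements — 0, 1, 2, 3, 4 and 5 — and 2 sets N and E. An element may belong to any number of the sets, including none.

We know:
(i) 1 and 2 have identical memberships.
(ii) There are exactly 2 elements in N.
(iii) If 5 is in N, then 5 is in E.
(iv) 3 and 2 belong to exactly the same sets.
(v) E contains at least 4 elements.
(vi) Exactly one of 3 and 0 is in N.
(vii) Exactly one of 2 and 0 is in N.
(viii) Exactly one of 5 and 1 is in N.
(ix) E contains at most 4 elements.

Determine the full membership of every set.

N = {0, 5}; E = {1, 2, 3, 5}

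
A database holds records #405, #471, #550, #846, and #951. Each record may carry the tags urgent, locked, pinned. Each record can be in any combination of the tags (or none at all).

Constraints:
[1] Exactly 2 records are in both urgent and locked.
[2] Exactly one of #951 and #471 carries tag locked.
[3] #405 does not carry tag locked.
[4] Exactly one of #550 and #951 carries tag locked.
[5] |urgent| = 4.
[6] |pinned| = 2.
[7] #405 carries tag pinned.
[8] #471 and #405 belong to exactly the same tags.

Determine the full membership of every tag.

urgent = {#405, #471, #846, #951}; locked = {#846, #951}; pinned = {#405, #471}

From (3): #405 ∉ locked.
From (7): #405 ∈ pinned.
(8): #471 matches #405: #471 ∉ locked.
(8): #471 matches #405: #471 ∈ pinned.
(2) (exactly one): #951 ∈ locked.
(4) (exactly one): #550 ∉ locked.
(6): pinned already has 2, so the rest are out.
Suppose #405 ∉ urgent: no assignment then satisfies all the clues, so #405 ∈ urgent.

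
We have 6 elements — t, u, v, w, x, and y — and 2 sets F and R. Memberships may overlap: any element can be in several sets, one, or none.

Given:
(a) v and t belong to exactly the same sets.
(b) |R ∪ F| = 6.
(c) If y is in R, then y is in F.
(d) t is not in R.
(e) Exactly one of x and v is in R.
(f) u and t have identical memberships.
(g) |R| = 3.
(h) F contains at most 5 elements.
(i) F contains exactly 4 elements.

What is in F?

F = {t, u, v, y}

From (d): t ∉ R.
(a): v matches t: v ∉ R.
(e) (exactly one): x ∈ R.
(f): u matches t: u ∉ R.
(g): only 3 candidates remain for R, so all are in.
(c): y ∈ F.
Suppose t ∉ F: no assignment then satisfies all the clues, so t ∈ F.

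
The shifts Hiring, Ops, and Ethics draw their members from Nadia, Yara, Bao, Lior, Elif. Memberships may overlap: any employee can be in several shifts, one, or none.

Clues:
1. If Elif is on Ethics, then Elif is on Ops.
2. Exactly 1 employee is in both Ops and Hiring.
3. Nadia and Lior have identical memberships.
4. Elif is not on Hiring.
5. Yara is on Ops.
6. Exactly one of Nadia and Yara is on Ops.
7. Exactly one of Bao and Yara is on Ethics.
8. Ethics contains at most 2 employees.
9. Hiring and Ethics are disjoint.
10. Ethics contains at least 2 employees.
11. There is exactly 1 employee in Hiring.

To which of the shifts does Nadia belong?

Nadia: none

From (4): Elif ∉ Hiring.
From (5): Yara ∈ Ops.
(6) (exactly one): Nadia ∉ Ops.
(3): Lior matches Nadia: Lior ∉ Ops.
Suppose Nadia ∈ Hiring: no assignment then satisfies all the clues, so Nadia ∉ Hiring.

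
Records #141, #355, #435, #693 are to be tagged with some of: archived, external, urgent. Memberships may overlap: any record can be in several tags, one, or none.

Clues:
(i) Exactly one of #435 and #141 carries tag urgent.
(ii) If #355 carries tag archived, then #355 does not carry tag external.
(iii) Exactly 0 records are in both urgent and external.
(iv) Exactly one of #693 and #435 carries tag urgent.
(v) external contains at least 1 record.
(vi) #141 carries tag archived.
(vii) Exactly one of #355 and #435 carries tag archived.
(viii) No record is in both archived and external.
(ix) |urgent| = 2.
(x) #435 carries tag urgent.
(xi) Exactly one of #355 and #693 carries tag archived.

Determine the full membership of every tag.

archived = {#141, #355}; external = {#693}; urgent = {#355, #435}

From (vi): #141 ∈ archived.
From (x): #435 ∈ urgent.
(i) (exactly one): #141 ∉ urgent.
(iv) (exactly one): #693 ∉ urgent.
(viii) (disjoint): #141 ∉ external.
(ix): only 2 candidates remain for urgent, so all are in.
Suppose #355 ∉ archived: no assignment then satisfies all the clues, so #355 ∈ archived.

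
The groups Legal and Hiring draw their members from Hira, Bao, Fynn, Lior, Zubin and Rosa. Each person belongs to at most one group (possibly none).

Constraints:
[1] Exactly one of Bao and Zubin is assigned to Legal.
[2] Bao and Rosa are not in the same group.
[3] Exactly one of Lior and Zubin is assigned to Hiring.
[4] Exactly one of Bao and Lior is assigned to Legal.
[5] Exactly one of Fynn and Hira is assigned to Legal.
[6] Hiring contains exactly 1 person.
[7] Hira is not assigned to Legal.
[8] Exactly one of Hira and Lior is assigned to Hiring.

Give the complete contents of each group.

Legal = {Bao, Fynn}; Hiring = {Lior}

From (7): Hira ∉ Legal.
(5) (exactly one): Fynn ∈ Legal.
Suppose Hira ∈ Hiring: no assignment then satisfies all the clues, so Hira ∉ Hiring.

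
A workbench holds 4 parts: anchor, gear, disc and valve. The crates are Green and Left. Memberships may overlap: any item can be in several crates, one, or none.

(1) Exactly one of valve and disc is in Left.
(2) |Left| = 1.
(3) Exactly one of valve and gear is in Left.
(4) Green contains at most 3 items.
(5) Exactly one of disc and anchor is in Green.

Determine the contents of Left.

Left = {valve}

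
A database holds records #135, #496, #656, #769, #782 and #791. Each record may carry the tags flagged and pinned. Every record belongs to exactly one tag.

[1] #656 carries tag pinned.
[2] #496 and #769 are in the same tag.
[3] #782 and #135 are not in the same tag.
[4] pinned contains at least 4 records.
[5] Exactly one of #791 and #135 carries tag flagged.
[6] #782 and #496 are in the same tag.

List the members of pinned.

From (1): #656 ∈ pinned.
Suppose #135 ∈ pinned: no assignment then satisfies all the clues, so #135 ∉ pinned.

pinned = {#496, #656, #769, #782, #791}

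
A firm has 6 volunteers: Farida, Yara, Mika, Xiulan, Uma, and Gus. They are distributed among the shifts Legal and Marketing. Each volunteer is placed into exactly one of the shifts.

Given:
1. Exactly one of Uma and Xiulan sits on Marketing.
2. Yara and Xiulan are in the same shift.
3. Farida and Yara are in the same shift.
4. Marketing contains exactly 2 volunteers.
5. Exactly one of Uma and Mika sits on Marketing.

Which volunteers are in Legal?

Legal = {Farida, Mika, Xiulan, Yara}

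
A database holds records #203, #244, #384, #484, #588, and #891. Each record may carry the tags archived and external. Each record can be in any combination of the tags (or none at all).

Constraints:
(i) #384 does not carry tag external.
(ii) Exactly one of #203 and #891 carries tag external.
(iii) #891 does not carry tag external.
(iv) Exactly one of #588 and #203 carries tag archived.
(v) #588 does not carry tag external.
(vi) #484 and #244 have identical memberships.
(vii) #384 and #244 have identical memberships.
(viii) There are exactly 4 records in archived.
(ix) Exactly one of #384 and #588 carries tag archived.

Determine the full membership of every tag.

From (i): #384 ∉ external.
From (iii): #891 ∉ external.
From (v): #588 ∉ external.
(ii) (exactly one): #203 ∈ external.
(vii): #244 matches #384: #244 ∉ external.
(vi): #484 matches #244: #484 ∉ external.
Suppose #203 ∉ archived: no assignment then satisfies all the clues, so #203 ∈ archived.

archived = {#203, #244, #384, #484}; external = {#203}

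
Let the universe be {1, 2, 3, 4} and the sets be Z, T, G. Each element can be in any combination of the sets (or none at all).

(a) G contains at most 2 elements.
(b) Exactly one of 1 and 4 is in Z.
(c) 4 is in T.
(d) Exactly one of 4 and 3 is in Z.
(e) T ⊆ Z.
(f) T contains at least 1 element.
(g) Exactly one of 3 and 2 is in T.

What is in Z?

Z = {2, 4}

From (c): 4 ∈ T.
(e) with 4 ∈ T: 4 ∈ Z.
(b) (exactly one): 1 ∉ Z.
(d) (exactly one): 3 ∉ Z.
(e) contrapositive: 1 ∉ T.
(e) contrapositive: 3 ∉ T.
(g) (exactly one): 2 ∈ T.
(e) with 2 ∈ T: 2 ∈ Z.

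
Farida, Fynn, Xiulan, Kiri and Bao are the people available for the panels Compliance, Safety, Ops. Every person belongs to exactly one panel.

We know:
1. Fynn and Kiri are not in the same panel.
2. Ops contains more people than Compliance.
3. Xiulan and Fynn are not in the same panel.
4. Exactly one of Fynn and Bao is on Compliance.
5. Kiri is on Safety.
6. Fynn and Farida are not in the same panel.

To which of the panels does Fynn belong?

From (5): Kiri ∈ Safety.
(1): Fynn ∉ Safety.
Suppose Fynn ∉ Compliance: no assignment then satisfies all the clues, so Fynn ∈ Compliance.

Fynn: Compliance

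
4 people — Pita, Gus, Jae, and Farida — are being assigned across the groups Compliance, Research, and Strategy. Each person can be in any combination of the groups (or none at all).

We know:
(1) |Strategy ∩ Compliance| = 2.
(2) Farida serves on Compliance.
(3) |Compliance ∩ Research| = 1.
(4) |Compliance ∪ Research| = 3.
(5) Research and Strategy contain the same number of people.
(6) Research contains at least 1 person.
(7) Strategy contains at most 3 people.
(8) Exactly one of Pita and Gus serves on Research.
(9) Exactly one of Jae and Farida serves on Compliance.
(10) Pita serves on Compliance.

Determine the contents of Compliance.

Compliance = {Farida, Pita}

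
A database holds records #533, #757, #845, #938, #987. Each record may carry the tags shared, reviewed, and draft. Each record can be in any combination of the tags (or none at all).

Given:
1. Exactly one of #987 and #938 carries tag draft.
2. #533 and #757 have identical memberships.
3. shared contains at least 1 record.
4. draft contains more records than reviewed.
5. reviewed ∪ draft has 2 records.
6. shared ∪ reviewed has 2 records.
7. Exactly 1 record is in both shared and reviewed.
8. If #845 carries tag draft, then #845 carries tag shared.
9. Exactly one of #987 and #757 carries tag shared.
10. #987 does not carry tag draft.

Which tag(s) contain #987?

#987: shared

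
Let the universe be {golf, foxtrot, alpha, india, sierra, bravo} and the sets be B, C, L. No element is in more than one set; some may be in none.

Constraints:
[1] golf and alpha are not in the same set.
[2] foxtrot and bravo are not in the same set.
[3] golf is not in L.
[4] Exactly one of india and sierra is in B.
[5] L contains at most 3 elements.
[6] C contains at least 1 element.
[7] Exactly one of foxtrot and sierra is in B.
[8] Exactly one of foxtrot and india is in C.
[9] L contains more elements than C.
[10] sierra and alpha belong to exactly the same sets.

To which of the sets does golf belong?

golf: none

From (3): golf ∉ L.
Suppose golf ∈ B: no assignment then satisfies all the clues, so golf ∉ B.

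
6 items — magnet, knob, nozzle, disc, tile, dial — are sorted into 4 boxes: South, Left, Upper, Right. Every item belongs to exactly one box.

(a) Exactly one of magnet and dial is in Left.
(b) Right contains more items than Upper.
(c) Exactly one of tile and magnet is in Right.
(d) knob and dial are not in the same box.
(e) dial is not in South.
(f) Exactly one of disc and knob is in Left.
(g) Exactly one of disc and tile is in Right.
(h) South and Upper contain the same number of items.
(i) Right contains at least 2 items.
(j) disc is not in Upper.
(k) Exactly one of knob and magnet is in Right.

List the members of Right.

Right = {knob, tile}

From (e): dial ∉ South.
From (j): disc ∉ Upper.
Suppose magnet ∈ Right: no assignment then satisfies all the clues, so magnet ∉ Right.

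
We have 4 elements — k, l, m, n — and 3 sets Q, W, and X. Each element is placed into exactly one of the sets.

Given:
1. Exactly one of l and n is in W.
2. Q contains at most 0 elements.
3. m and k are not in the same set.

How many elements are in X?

2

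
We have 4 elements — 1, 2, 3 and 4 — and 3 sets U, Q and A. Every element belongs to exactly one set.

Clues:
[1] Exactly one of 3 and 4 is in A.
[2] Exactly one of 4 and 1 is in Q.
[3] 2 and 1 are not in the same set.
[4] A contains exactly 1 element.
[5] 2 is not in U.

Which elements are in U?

From (5): 2 ∉ U.
Suppose 1 ∉ U: no assignment then satisfies all the clues, so 1 ∈ U.

U = {1}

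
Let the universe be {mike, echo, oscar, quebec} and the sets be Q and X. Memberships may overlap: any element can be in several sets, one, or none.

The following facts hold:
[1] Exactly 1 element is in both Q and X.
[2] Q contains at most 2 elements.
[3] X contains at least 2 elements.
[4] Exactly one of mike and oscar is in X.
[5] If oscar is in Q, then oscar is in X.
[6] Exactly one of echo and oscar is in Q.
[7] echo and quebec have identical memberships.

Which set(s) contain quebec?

quebec: X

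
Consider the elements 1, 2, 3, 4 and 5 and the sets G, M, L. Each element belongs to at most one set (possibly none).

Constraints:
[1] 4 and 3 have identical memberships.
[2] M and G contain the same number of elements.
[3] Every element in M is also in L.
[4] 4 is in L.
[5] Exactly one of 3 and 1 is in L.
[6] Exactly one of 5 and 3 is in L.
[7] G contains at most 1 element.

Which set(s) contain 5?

5: none

From (4): 4 ∈ L.
(1): 3 matches 4: 3 ∉ G.
(1): 3 matches 4: 3 ∉ M.
(1): 3 matches 4: 3 ∈ L.
(5) (exactly one): 1 ∉ L.
(6) (exactly one): 5 ∉ L.
(3) contrapositive: 1 ∉ M.
(3) contrapositive: 5 ∉ M.
Suppose 5 ∈ G: no assignment then satisfies all the clues, so 5 ∉ G.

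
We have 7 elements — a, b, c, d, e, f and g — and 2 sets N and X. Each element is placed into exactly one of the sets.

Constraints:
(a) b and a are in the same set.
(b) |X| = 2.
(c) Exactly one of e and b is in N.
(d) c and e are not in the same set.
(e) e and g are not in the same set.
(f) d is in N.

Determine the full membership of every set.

N = {a, b, c, d, g}; X = {e, f}

From (f): d ∈ N.
Suppose a ∉ N: no assignment then satisfies all the clues, so a ∈ N.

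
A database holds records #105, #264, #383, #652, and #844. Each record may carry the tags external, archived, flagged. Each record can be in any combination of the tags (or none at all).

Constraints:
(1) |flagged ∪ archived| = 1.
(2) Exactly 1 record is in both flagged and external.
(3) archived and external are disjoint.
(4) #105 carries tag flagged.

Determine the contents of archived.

archived = {}

From (4): #105 ∈ flagged.
Suppose #105 ∈ archived: no assignment then satisfies all the clues, so #105 ∉ archived.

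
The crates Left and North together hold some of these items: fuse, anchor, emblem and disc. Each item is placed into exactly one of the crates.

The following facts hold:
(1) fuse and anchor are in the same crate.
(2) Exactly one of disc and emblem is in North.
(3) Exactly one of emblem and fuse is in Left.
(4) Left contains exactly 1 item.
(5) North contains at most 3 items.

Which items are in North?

North = {anchor, disc, fuse}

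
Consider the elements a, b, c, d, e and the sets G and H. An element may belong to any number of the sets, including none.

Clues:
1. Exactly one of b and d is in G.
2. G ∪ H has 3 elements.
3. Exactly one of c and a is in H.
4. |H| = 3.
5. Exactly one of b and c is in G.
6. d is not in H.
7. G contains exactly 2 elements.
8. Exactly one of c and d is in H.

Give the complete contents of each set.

From (6): d ∉ H.
(8) (exactly one): c ∈ H.
(3) (exactly one): a ∉ H.
(4): only 3 candidates remain for H, so all are in.
Suppose a ∈ G: no assignment then satisfies all the clues, so a ∉ G.

G = {b, e}; H = {b, c, e}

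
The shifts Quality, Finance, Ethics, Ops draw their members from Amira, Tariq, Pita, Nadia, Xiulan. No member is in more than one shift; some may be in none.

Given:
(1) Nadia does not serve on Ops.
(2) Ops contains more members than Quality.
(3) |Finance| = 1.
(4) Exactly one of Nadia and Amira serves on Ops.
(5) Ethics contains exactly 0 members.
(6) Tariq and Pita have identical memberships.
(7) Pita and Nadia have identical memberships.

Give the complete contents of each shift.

Quality = {}; Finance = {Xiulan}; Ethics = {}; Ops = {Amira}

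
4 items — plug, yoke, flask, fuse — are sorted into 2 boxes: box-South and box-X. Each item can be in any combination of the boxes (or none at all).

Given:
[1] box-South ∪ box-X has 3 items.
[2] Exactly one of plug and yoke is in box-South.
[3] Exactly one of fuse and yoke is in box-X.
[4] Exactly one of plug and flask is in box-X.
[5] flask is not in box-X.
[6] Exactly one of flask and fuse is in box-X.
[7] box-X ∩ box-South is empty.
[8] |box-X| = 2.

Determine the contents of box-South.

box-South = {yoke}

From (5): flask ∉ box-X.
(4) (exactly one): plug ∈ box-X.
(6) (exactly one): fuse ∈ box-X.
(7) (disjoint): plug ∉ box-South.
(7) (disjoint): fuse ∉ box-South.
(8): box-X already has 2, so the rest are out.
(2) (exactly one): yoke ∈ box-South.
Suppose flask ∈ box-South: no assignment then satisfies all the clues, so flask ∉ box-South.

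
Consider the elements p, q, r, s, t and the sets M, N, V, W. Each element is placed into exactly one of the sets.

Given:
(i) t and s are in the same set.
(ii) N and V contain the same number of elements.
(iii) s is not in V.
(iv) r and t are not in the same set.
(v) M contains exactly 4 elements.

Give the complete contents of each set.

M = {p, q, s, t}; N = {}; V = {}; W = {r}

From (iii): s ∉ V.
(i): t matches s: t ∉ V.
Suppose p ∉ M: no assignment then satisfies all the clues, so p ∈ M.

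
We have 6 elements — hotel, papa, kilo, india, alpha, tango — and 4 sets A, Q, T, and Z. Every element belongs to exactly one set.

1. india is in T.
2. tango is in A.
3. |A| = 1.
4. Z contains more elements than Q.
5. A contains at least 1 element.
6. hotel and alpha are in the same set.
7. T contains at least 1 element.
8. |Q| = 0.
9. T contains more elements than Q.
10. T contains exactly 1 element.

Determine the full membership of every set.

From (1): india ∈ T.
From (2): tango ∈ A.
(3): A already has 1, so the rest are out.
(8): Q already has 0, so the rest are out.
(10): T already has 1, so the rest are out.
Only one set left: hotel ∈ Z.
Only one set left: papa ∈ Z.
Only one set left: kilo ∈ Z.
Only one set left: alpha ∈ Z.

A = {tango}; Q = {}; T = {india}; Z = {alpha, hotel, kilo, papa}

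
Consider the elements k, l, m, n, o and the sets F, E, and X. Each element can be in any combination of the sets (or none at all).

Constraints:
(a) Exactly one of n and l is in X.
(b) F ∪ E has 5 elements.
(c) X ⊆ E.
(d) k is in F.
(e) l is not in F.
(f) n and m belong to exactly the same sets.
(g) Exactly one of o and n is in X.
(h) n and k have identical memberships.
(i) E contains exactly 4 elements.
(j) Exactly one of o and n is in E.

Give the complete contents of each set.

F = {k, m, n, o}; E = {k, l, m, n}; X = {k, m, n}

From (d): k ∈ F.
From (e): l ∉ F.
(h): n matches k: n ∈ F.
(f): m matches n: m ∈ F.
Suppose k ∉ E: no assignment then satisfies all the clues, so k ∈ E.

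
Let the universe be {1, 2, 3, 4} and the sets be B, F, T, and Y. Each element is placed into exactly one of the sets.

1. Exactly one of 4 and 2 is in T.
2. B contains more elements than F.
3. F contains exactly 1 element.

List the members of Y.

Y = {}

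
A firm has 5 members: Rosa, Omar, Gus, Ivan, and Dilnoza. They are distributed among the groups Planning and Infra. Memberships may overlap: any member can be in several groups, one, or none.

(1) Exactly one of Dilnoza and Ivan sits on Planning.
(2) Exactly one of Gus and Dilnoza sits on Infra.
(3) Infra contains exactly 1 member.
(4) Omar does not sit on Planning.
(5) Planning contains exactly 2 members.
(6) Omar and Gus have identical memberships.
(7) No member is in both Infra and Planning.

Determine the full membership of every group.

From (4): Omar ∉ Planning.
(6): Gus matches Omar: Gus ∉ Planning.
Suppose Rosa ∉ Planning: no assignment then satisfies all the clues, so Rosa ∈ Planning.

Planning = {Ivan, Rosa}; Infra = {Dilnoza}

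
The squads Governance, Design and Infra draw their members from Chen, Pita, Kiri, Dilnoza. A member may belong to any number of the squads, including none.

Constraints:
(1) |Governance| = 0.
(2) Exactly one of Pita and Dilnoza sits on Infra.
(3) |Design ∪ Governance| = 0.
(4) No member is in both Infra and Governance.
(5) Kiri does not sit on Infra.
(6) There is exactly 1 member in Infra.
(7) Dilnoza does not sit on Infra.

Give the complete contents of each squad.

Governance = {}; Design = {}; Infra = {Pita}

From (5): Kiri ∉ Infra.
From (7): Dilnoza ∉ Infra.
(1): Governance already has 0, so the rest are out.
(2) (exactly one): Pita ∈ Infra.
(6): Infra already has 1, so the rest are out.
Suppose Chen ∈ Design: no assignment then satisfies all the clues, so Chen ∉ Design.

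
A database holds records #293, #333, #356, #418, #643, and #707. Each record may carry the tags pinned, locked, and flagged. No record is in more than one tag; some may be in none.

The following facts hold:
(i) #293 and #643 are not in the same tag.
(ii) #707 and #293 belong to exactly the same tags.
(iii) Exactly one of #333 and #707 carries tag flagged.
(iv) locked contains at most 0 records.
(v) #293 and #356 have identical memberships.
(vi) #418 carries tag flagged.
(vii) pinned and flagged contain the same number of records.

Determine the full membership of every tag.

pinned = {#293, #356, #707}; locked = {}; flagged = {#333, #418, #643}

From (vi): #418 ∈ flagged.
(iv): locked already has 0, so the rest are out.
Suppose #293 ∉ pinned: no assignment then satisfies all the clues, so #293 ∈ pinned.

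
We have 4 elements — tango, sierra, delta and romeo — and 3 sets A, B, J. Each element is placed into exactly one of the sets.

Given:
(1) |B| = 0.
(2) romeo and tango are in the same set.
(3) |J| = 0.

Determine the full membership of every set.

(1): B already has 0, so the rest are out.
(3): J already has 0, so the rest are out.
Only one set left: tango ∈ A.
Only one set left: sierra ∈ A.
Only one set left: delta ∈ A.
Only one set left: romeo ∈ A.

A = {delta, romeo, sierra, tango}; B = {}; J = {}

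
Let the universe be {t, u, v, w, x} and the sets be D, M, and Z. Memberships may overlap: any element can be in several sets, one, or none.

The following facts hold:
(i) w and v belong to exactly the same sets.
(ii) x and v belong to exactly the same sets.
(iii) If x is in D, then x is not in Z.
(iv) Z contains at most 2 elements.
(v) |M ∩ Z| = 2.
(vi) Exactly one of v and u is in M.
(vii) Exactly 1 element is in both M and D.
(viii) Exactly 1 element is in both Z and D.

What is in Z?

Z = {t, u}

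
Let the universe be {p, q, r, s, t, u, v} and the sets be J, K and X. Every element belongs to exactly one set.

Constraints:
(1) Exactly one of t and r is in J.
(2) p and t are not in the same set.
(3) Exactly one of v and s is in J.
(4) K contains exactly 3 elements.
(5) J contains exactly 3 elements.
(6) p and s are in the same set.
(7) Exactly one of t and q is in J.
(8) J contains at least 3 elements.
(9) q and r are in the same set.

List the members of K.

K = {p, s, u}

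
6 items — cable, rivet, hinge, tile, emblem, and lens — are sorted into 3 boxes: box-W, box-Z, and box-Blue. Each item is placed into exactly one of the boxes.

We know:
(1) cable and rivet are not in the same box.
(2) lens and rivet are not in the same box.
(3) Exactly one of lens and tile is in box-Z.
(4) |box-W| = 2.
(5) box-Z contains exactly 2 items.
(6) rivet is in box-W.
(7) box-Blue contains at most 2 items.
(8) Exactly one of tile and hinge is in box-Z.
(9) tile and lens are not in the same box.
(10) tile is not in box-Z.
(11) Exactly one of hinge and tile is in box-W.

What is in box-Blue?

From (6): rivet ∈ box-W.
From (10): tile ∉ box-Z.
(1): cable ∉ box-W.
(2): lens ∉ box-W.
(3) (exactly one): lens ∈ box-Z.
(8) (exactly one): hinge ∈ box-Z.
(11) (exactly one): tile ∈ box-W.
(4): box-W already has 2, so the rest are out.
(5): box-Z already has 2, so the rest are out.
Only one box left: cable ∈ box-Blue.
Only one box left: emblem ∈ box-Blue.

box-Blue = {cable, emblem}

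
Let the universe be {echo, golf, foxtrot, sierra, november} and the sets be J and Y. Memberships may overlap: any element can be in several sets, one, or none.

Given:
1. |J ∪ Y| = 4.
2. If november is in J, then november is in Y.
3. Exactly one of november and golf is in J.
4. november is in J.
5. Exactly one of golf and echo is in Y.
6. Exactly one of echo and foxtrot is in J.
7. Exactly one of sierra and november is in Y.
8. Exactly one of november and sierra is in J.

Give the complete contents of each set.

J = {echo, november}; Y = {foxtrot, golf, november}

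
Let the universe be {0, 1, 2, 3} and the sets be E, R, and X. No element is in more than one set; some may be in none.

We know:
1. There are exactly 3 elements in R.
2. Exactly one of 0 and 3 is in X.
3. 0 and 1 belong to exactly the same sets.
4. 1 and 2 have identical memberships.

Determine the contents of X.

X = {3}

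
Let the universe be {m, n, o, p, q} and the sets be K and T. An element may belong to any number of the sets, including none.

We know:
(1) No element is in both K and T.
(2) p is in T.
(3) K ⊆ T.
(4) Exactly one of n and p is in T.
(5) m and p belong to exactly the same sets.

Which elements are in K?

K = {}

From (2): p ∈ T.
(1) (disjoint): p ∉ K.
(4) (exactly one): n ∉ T.
(5): m matches p: m ∉ K.
(5): m matches p: m ∈ T.
(3) contrapositive: n ∉ K.
Suppose o ∈ K: no assignment then satisfies all the clues, so o ∉ K.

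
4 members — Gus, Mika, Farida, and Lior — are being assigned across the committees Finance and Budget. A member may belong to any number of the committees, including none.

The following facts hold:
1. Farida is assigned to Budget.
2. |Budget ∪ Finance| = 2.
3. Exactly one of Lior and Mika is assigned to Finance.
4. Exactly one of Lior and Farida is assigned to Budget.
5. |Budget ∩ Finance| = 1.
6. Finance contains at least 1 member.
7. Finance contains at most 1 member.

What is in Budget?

Budget = {Farida, Mika}

From (1): Farida ∈ Budget.
(4) (exactly one): Lior ∉ Budget.
Suppose Gus ∈ Budget: no assignment then satisfies all the clues, so Gus ∉ Budget.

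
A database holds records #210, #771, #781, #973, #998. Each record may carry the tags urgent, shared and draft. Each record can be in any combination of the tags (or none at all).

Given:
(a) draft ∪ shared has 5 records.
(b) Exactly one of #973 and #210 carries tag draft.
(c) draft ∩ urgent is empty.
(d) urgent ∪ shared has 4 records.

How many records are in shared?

4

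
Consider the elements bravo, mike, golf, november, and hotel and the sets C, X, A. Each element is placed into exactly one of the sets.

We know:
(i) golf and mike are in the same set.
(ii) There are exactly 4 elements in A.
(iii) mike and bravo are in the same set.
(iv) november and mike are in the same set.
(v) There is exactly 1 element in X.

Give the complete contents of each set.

C = {}; X = {hotel}; A = {bravo, golf, mike, november}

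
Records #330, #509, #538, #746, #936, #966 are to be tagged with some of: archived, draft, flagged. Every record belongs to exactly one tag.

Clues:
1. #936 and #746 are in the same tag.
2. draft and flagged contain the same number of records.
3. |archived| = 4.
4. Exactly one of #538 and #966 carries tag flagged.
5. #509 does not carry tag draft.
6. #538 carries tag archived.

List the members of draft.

draft = {#330}

From (5): #509 ∉ draft.
From (6): #538 ∈ archived.
(4) (exactly one): #966 ∈ flagged.
Suppose #330 ∉ draft: no assignment then satisfies all the clues, so #330 ∈ draft.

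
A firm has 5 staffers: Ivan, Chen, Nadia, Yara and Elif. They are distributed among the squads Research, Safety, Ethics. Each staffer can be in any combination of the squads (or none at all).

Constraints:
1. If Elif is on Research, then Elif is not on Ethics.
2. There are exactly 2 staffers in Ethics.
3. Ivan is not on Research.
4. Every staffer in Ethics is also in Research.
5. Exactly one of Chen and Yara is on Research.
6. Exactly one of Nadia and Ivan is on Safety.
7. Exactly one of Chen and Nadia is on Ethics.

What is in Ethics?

Ethics = {Nadia, Yara}

From (3): Ivan ∉ Research.
(4) contrapositive: Ivan ∉ Ethics.
Suppose Chen ∈ Ethics: no assignment then satisfies all the clues, so Chen ∉ Ethics.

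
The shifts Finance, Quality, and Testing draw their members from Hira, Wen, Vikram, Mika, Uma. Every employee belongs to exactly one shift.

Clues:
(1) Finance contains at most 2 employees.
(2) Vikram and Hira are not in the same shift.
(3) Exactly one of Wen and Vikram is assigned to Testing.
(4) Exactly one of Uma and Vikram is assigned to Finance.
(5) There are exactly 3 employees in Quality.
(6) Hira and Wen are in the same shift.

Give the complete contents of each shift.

Finance = {Uma}; Quality = {Hira, Mika, Wen}; Testing = {Vikram}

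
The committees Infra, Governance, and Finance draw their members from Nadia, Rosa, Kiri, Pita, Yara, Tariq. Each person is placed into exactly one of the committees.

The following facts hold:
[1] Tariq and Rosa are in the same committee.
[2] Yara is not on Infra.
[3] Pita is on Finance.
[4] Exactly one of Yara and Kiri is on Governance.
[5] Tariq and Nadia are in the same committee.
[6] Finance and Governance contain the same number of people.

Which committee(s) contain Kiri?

Kiri: Infra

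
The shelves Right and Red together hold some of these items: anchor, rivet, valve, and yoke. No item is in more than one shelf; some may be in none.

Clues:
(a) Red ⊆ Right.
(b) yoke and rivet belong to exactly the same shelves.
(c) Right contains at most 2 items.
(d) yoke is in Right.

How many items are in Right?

From (d): yoke ∈ Right.
(b): rivet matches yoke: rivet ∈ Right.
(c): Right already has 2, so the rest are out.
(a) contrapositive: anchor ∉ Red.
(a) contrapositive: valve ∉ Red.

2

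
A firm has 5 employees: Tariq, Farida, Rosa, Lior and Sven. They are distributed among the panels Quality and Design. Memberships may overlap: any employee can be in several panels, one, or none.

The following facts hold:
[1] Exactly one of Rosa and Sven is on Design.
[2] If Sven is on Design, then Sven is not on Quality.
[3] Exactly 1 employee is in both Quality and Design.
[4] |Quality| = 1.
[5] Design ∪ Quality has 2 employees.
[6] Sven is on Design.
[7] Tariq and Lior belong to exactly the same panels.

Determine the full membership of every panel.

Quality = {Farida}; Design = {Farida, Sven}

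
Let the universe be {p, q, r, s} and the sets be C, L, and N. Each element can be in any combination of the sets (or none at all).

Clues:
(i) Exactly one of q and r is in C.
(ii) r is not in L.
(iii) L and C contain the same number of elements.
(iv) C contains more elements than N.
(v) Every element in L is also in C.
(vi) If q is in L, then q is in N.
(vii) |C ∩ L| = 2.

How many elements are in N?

1

From (ii): r ∉ L.
Suppose p ∈ N: no assignment then satisfies all the clues, so p ∉ N.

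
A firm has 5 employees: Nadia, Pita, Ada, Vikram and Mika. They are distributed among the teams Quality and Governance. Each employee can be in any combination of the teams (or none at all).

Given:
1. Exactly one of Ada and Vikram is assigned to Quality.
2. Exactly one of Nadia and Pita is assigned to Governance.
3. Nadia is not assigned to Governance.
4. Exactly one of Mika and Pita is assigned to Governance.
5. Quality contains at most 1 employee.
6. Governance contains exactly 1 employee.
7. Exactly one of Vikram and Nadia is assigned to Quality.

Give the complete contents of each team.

Quality = {Vikram}; Governance = {Pita}

From (3): Nadia ∉ Governance.
(2) (exactly one): Pita ∈ Governance.
(4) (exactly one): Mika ∉ Governance.
(6): Governance already has 1, so the rest are out.
Suppose Nadia ∈ Quality: no assignment then satisfies all the clues, so Nadia ∉ Quality.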